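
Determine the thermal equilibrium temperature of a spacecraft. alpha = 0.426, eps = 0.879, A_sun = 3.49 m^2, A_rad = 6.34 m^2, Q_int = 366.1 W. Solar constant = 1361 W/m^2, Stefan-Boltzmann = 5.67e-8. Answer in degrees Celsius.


Numerator = alpha*S*A_sun + Q_int = 0.426*1361*3.49 + 366.1 = 2389.5531 W
Denominator = eps*sigma*A_rad = 0.879*5.67e-8*6.34 = 3.1598116e-07 W/K^4
T^4 = 7.5623278e+09 K^4
T = 294.8926 K = 21.7426 C

21.7426 degrees Celsius


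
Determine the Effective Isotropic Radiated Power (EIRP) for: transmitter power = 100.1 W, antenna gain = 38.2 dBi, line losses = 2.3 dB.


Pt = 100.1 W = 20.0043 dBW
EIRP = Pt_dBW + Gt - losses = 20.0043 + 38.2 - 2.3 = 55.9043 dBW

55.9043 dBW


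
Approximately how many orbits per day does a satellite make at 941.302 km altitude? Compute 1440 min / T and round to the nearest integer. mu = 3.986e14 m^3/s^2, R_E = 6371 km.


r = 7.312302e+06 m
T = 2*pi*sqrt(r^3/mu) = 6222.8940 s = 103.7149 min
revs/day = 1440 / 103.7149 = 13.8842
Rounded: 14 revolutions per day

14 revolutions per day


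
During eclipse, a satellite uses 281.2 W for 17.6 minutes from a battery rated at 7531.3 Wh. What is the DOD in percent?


E_used = P * t / 60 = 281.2 * 17.6 / 60 = 82.4853 Wh
DOD = E_used / E_total * 100 = 82.4853 / 7531.3 * 100
DOD = 1.0952 %

1.0952 %


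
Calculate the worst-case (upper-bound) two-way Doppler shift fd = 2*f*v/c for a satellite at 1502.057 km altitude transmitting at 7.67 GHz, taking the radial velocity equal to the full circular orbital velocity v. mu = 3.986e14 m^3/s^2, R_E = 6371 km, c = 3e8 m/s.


r = 7.873057e+06 m
v = sqrt(mu/r) = 7115.3612 m/s (worst-case radial velocity)
f = 7.67 GHz = 7.67e+09 Hz
fd = 2*f*v/c = 2*7.67e+09*7115.3612/3.0e+08
fd = 363832.1344 Hz

363832.1344 Hz


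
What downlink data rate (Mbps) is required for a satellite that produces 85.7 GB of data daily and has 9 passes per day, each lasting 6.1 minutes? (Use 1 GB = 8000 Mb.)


total contact time = 9 * 6.1 * 60 = 3294.0000 s
data = 85.7 GB = 685600.0000 Mb
rate = 685600.0000 / 3294.0000 = 208.1360 Mbps

208.1360 Mbps


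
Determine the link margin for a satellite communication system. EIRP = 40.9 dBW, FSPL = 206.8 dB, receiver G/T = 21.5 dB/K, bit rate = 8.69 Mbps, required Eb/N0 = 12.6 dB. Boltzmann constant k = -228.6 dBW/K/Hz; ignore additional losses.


C/N0 = EIRP - FSPL + G/T - k = 40.9 - 206.8 + 21.5 - (-228.6)
C/N0 = 84.2000 dB-Hz
R_b = 8.69 Mbps = 8.69e+06 bps -> 10*log10(R_b) = 69.3902 dB-Hz
Eb/N0 = C/N0 - 10*log10(R_b) = 84.2000 - 69.3902 = 14.8098 dB
Margin = Eb/N0 - Eb/N0_req = 14.8098 - 12.6 = 2.2098 dB (link closes)

2.2098 dB


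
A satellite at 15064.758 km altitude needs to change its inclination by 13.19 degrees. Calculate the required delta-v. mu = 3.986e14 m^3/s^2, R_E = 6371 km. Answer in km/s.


r = 21435.7580 km = 2.1435758e+07 m
V = sqrt(mu/r) = 4312.2033 m/s
di = 13.19 deg = 0.2302089 rad
dV = 2*V*sin(di/2) = 2*4312.2033*sin(0.1151045)
dV = 990.5171 m/s = 0.9905171 km/s

0.9905 km/s


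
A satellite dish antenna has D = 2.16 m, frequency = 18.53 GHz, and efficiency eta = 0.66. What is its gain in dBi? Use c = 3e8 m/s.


lambda = c/f = 3e8 / 1.853e+10 = 0.01618996 m
G = eta*(pi*D/lambda)^2 = 0.66*(pi*2.16/0.01618996)^2
G = 115946.9990 (linear)
G = 10*log10(115946.9990) = 50.6426 dBi

50.6426 dBi


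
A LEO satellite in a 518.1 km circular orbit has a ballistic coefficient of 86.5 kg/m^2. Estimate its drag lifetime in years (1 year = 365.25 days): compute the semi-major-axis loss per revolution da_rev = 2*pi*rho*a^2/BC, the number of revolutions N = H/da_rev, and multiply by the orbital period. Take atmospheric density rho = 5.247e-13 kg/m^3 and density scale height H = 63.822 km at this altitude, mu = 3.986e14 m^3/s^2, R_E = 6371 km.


a = R_E + alt = 6889.1000 km = 6.8891e+06 m
da_rev = 2*pi*rho*a^2/BC = 2*pi*5.247e-13*(6.8891e+06)^2/86.5 = 1.808839 m per revolution
N = H/da_rev = 63822.0000 m / 1.808839 m = 35283.4145 revolutions
P = 2*pi*sqrt(a^3/mu) = 5690.5593 s
lifetime = N*P = 35283.4145 * 5690.5593 = 2.0078236e+08 s = 2323.8699 days
years = 2323.8699 / 365.25 = 6.3624 years

6.3624 years


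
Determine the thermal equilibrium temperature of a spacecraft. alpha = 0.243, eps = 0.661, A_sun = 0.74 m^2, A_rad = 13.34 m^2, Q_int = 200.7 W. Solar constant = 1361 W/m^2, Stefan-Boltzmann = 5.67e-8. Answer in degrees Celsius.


Numerator = alpha*S*A_sun + Q_int = 0.243*1361*0.74 + 200.7 = 445.4350 W
Denominator = eps*sigma*A_rad = 0.661*5.67e-8*13.34 = 4.9996586e-07 W/K^4
T^4 = 8.9093088e+08 K^4
T = 172.7671 K = -100.3829 C

-100.3829 degrees Celsius


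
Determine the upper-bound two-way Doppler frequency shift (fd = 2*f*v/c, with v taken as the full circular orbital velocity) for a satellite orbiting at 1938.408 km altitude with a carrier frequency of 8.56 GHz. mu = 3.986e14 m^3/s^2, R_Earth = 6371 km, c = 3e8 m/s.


r = 8.309408e+06 m
v = sqrt(mu/r) = 6926.0178 m/s (worst-case radial velocity)
f = 8.56 GHz = 8.56e+09 Hz
fd = 2*f*v/c = 2*8.56e+09*6926.0178/3.0e+08
fd = 395244.7509 Hz

395244.7509 Hz


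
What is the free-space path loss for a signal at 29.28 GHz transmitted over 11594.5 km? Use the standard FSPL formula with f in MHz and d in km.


f = 29.28 GHz = 29280.0000 MHz
d = 11594.5 km
FSPL = 32.44 + 20*log10(29280.0000) + 20*log10(11594.5)
FSPL = 32.44 + 89.3314 + 81.2850
FSPL = 203.0565 dB

203.0565 dB


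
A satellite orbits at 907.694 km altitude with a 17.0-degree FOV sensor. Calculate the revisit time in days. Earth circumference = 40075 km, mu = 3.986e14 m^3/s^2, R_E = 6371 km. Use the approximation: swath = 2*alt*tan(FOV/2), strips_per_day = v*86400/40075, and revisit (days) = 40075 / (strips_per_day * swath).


swath = 2*907.694*tan(0.148353) = 271.3116 km
v = sqrt(mu/r) = 7400.1737 m/s = 7.4002 km/s
strips/day = v*86400/40075 = 7.4002*86400/40075 = 15.9545
coverage/day = strips * swath = 15.9545 * 271.3116 = 4328.6295 km
revisit = 40075 / 4328.6295 = 9.2581 days

9.2581 days


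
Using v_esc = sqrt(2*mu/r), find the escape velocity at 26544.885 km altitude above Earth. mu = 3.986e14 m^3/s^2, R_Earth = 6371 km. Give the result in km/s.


r = 6371.0 + 26544.885 = 32915.8850 km = 3.2915885e+07 m
v_esc = sqrt(2*mu/r) = sqrt(2*3.986e14 / 3.2915885e+07)
v_esc = 4921.3117 m/s = 4.9213 km/s

4.9213 km/s


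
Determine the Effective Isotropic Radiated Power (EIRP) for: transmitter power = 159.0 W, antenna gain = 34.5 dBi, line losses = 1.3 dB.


Pt = 159.0 W = 22.0140 dBW
EIRP = Pt_dBW + Gt - losses = 22.0140 + 34.5 - 1.3 = 55.2140 dBW

55.2140 dBW


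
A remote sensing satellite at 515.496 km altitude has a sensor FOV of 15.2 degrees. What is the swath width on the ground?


FOV = 15.2 deg = 0.26529 rad
swath = 2 * alt * tan(FOV/2) = 2 * 515.496 * tan(0.132645)
swath = 2 * 515.496 * 0.1334285
swath = 137.5637 km

137.5637 km


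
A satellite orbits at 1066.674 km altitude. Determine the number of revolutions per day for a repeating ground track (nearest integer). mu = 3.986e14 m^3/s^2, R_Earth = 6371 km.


r = 7.437674e+06 m
T = 2*pi*sqrt(r^3/mu) = 6383.6186 s = 106.3936 min
revs/day = 1440 / 106.3936 = 13.5346
Rounded: 14 revolutions per day

14 revolutions per day


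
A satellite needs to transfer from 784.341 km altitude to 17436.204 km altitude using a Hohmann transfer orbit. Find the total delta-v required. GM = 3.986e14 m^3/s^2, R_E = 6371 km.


r1 = 7155.3410 km = 7.155341e+06 m
r2 = 23807.2040 km = 2.3807204e+07 m
dv1 = sqrt(mu/r1)*(sqrt(2*r2/(r1+r2)) - 1) = 1791.9071 m/s
dv2 = sqrt(mu/r2)*(1 - sqrt(2*r1/(r1+r2))) = 1309.9980 m/s
total dv = |dv1| + |dv2| = 1791.9071 + 1309.9980 = 3101.9051 m/s = 3.1019 km/s

3.1019 km/s


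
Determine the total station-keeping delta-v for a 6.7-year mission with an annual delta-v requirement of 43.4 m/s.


dV = rate * years = 43.4 * 6.7
dV = 290.7800 m/s

290.7800 m/s


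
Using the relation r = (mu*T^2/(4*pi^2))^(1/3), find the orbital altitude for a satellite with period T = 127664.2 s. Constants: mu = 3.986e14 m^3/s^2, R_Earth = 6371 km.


T = 127664.2 s
r = (mu*T^2/(4*pi^2))^(1/3) = (3.986e14 * 127664.2^2 / (4*pi^2))^(1/3)
r = 5.4798912e+07 m = 54798.9123 km
alt = r - R_E = 54798.9123 - 6371 = 48427.9123 km

48427.9123 km


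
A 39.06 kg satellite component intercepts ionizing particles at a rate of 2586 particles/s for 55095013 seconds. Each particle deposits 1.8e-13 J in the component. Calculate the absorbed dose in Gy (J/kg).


Total energy deposited = rate * time * E_per
  = 2586 * 55095013 * 1.8e-13 = 0.02564563 J
Dose = E_total / mass = 0.02564563 / 39.06
Dose = 6.5657006e-04 Gy

6.5657e-04 Gy


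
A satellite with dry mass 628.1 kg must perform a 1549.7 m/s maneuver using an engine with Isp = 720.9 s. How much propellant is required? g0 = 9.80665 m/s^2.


ve = Isp * g0 = 720.9 * 9.80665 = 7069.613985 m/s
mass ratio = exp(dv/ve) = exp(1549.7/7069.613985) = 1.24508742
m_prop = m_dry * (mr - 1) = 628.1 * (1.24508742 - 1)
m_prop = 153.9394 kg

153.9394 kg


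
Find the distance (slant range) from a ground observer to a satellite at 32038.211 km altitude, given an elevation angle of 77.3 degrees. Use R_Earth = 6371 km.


h = 32038.211 km, el = 77.3 deg
d = -R_E*sin(el) + sqrt((R_E*sin(el))^2 + 2*R_E*h + h^2)
d = -6371.0000*sin(1.3491) + sqrt((6371.0000*0.9755345)^2 + 2*6371.0000*32038.211 + 32038.211^2)
d = 32168.5339 km

32168.5339 km


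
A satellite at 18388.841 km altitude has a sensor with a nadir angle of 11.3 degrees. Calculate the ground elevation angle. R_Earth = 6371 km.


r = R_E + alt = 24759.8410 km
Law of sines in the satellite / Earth-center / ground-point triangle:
  sin(nadir)/R_E = sin(90 + el)/r  =>  cos(el) = (r/R_E)*sin(nadir)
cos(el) = (24759.8410 / 6371.0000) * sin(11.3 deg) = 0.7615124
el = arccos(0.7615124) = 40.4023 deg
(Earth-central angle = 90 - nadir - el = 38.2977 deg)

40.4023 degrees


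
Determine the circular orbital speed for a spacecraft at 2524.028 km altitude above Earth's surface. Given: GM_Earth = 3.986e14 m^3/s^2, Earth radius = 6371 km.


r = R_E + alt = 6371.0 + 2524.028 = 8895.0280 km = 8.895028e+06 m
v = sqrt(mu/r) = sqrt(3.986e14 / 8.895028e+06) = 6694.1430 m/s = 6.6941 km/s

6.6941 km/s


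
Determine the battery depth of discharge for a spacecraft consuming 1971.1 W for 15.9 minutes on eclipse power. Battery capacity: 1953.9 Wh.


E_used = P * t / 60 = 1971.1 * 15.9 / 60 = 522.3415 Wh
DOD = E_used / E_total * 100 = 522.3415 / 1953.9 * 100
DOD = 26.7333 %

26.7333 %


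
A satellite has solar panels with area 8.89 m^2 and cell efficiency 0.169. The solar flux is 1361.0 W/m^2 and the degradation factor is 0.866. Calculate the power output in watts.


P = area * eta * S * degradation
P = 8.89 * 0.169 * 1361.0 * 0.866
P = 1770.7795 W

1770.7795 W


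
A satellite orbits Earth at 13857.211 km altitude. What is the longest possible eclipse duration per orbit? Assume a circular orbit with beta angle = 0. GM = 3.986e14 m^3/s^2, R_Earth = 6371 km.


r = 20228.2110 km
T = 477.1953 min
Eclipse fraction = arcsin(R_E/r)/pi = arcsin(6371.0000/20228.2110)/pi
= arcsin(0.3149562)/pi = 0.1019898
Eclipse duration = 0.1019898 * 477.1953 = 48.6691 min

48.6691 minutes


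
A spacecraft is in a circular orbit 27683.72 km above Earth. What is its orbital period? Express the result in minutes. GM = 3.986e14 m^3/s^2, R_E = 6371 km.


r = 34054.7200 km = 3.405472e+07 m
T = 2*pi*sqrt(r^3/mu) = 2*pi*sqrt(3.9494075e+22 / 3.986e14)
T = 62542.7815 s = 1042.3797 min

1042.3797 minutes


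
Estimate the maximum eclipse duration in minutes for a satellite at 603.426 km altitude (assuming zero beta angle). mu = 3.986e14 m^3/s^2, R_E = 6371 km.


r = 6974.4260 km
T = 96.6101 min
Eclipse fraction = arcsin(R_E/r)/pi = arcsin(6371.0000/6974.4260)/pi
= arcsin(0.9134802)/pi = 0.3666156
Eclipse duration = 0.3666156 * 96.6101 = 35.4188 min

35.4188 minutes


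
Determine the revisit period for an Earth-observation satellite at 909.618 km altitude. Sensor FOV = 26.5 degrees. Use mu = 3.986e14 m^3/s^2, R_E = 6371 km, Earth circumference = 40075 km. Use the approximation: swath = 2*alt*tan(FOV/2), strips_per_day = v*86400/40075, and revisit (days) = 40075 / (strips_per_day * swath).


swath = 2*909.618*tan(0.2312561) = 428.3732 km
v = sqrt(mu/r) = 7399.1959 m/s = 7.3992 km/s
strips/day = v*86400/40075 = 7.3992*86400/40075 = 15.9524
coverage/day = strips * swath = 15.9524 * 428.3732 = 6833.5605 km
revisit = 40075 / 6833.5605 = 5.8644 days

5.8644 days


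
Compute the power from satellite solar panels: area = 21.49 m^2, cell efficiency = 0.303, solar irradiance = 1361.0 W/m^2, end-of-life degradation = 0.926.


P = area * eta * S * degradation
P = 21.49 * 0.303 * 1361.0 * 0.926
P = 8206.3145 W

8206.3145 W


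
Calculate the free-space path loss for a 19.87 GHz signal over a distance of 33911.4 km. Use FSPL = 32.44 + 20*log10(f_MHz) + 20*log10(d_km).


f = 19.87 GHz = 19870.0000 MHz
d = 33911.4 km
FSPL = 32.44 + 20*log10(19870.0000) + 20*log10(33911.4)
FSPL = 32.44 + 85.9640 + 90.6069
FSPL = 209.0109 dB

209.0109 dB


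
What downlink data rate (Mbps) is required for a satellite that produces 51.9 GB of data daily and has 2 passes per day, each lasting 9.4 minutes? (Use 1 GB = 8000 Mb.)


total contact time = 2 * 9.4 * 60 = 1128.0000 s
data = 51.9 GB = 415200.0000 Mb
rate = 415200.0000 / 1128.0000 = 368.0851 Mbps

368.0851 Mbps


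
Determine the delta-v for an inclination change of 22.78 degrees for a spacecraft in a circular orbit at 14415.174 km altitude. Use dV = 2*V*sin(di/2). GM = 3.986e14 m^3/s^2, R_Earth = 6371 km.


r = 20786.1740 km = 2.0786174e+07 m
V = sqrt(mu/r) = 4379.0648 m/s
di = 22.78 deg = 0.397586 rad
dV = 2*V*sin(di/2) = 2*4379.0648*sin(0.198793)
dV = 1729.6101 m/s = 1.7296 km/s

1.7296 km/s


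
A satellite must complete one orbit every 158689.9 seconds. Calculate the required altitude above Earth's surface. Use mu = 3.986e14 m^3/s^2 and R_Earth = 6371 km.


T = 158689.9 s
r = (mu*T^2/(4*pi^2))^(1/3) = (3.986e14 * 158689.9^2 / (4*pi^2))^(1/3)
r = 6.3351764e+07 m = 63351.7637 km
alt = r - R_E = 63351.7637 - 6371 = 56980.7637 km

56980.7637 km


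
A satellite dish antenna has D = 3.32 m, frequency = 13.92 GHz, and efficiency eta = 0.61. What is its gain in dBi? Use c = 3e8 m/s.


lambda = c/f = 3e8 / 1.392e+10 = 0.02155172 m
G = eta*(pi*D/lambda)^2 = 0.61*(pi*3.32/0.02155172)^2
G = 142870.2185 (linear)
G = 10*log10(142870.2185) = 51.5494 dBi

51.5494 dBi


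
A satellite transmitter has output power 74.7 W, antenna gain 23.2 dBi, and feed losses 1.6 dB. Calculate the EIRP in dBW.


Pt = 74.7 W = 18.7332 dBW
EIRP = Pt_dBW + Gt - losses = 18.7332 + 23.2 - 1.6 = 40.3332 dBW

40.3332 dBW


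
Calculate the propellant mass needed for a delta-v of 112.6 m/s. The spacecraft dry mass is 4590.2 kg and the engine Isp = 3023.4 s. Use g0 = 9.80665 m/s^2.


ve = Isp * g0 = 3023.4 * 9.80665 = 29649.425610 m/s
mass ratio = exp(dv/ve) = exp(112.6/29649.425610) = 1.00380493
m_prop = m_dry * (mr - 1) = 4590.2 * (1.00380493 - 1)
m_prop = 17.4654 kg

17.4654 kg


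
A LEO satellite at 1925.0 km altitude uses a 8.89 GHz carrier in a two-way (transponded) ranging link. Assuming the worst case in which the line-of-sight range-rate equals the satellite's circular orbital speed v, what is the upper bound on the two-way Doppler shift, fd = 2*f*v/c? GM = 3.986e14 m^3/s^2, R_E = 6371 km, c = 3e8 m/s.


r = 8.296e+06 m
v = sqrt(mu/r) = 6931.6125 m/s (worst-case radial velocity)
f = 8.89 GHz = 8.89e+09 Hz
fd = 2*f*v/c = 2*8.89e+09*6931.6125/3.0e+08
fd = 410813.5668 Hz

410813.5668 Hz


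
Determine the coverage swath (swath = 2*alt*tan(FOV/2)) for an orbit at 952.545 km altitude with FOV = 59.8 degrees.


FOV = 59.8 deg = 1.0437 rad
swath = 2 * alt * tan(FOV/2) = 2 * 952.545 * tan(0.5218534)
swath = 2 * 952.545 * 0.5750255
swath = 1095.4753 km

1095.4753 km


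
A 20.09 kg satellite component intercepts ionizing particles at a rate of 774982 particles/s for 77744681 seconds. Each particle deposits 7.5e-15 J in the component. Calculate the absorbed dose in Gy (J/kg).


Total energy deposited = rate * time * E_per
  = 774982 * 77744681 * 7.5e-15 = 0.4518805 J
Dose = E_total / mass = 0.4518805 / 20.09
Dose = 0.02249281 Gy

0.0225 Gy


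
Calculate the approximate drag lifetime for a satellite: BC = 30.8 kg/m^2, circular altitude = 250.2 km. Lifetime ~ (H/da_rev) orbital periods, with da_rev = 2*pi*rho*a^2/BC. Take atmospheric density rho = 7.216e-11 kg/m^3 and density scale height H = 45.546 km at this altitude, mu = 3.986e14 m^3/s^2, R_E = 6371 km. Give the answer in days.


a = R_E + alt = 6621.2000 km = 6.6212e+06 m
da_rev = 2*pi*rho*a^2/BC = 2*pi*7.216e-11*(6.6212e+06)^2/30.8 = 645.355609 m per revolution
N = H/da_rev = 45546.0000 m / 645.355609 m = 70.5750 revolutions
P = 2*pi*sqrt(a^3/mu) = 5361.8700 s
lifetime = N*P = 70.5750 * 5361.8700 = 378414.2074 s = 4.3798 days

4.3798 days


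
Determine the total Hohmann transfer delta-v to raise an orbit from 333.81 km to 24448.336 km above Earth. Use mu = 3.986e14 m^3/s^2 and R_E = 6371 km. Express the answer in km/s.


r1 = 6704.8100 km = 6.70481e+06 m
r2 = 30819.3360 km = 3.0819336e+07 m
dv1 = sqrt(mu/r1)*(sqrt(2*r2/(r1+r2)) - 1) = 2171.6673 m/s
dv2 = sqrt(mu/r2)*(1 - sqrt(2*r1/(r1+r2))) = 1446.4508 m/s
total dv = |dv1| + |dv2| = 2171.6673 + 1446.4508 = 3618.1181 m/s = 3.6181 km/s

3.6181 km/s


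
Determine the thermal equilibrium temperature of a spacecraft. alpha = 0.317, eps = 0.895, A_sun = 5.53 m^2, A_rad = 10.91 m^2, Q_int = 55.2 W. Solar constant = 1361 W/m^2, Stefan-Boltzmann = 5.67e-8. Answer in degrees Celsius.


Numerator = alpha*S*A_sun + Q_int = 0.317*1361*5.53 + 55.2 = 2441.0466 W
Denominator = eps*sigma*A_rad = 0.895*5.67e-8*10.91 = 5.5364432e-07 W/K^4
T^4 = 4.4090521e+09 K^4
T = 257.6833 K = -15.4667 C

-15.4667 degrees Celsius


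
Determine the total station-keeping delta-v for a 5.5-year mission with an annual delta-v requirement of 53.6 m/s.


dV = rate * years = 53.6 * 5.5
dV = 294.8000 m/s

294.8000 m/s


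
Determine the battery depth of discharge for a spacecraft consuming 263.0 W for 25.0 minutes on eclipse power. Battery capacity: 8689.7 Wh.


E_used = P * t / 60 = 263.0 * 25.0 / 60 = 109.5833 Wh
DOD = E_used / E_total * 100 = 109.5833 / 8689.7 * 100
DOD = 1.2611 %

1.2611 %


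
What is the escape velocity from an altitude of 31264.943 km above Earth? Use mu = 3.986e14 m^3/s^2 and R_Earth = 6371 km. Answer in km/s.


r = 6371.0 + 31264.943 = 37635.9430 km = 3.7635943e+07 m
v_esc = sqrt(2*mu/r) = sqrt(2*3.986e14 / 3.7635943e+07)
v_esc = 4602.3776 m/s = 4.6024 km/s

4.6024 km/s


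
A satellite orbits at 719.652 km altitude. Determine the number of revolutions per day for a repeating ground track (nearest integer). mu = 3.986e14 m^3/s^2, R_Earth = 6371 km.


r = 7.090652e+06 m
T = 2*pi*sqrt(r^3/mu) = 5942.1071 s = 99.0351 min
revs/day = 1440 / 99.0351 = 14.5403
Rounded: 15 revolutions per day

15 revolutions per day


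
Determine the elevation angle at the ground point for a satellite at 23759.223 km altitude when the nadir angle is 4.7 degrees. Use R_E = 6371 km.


r = R_E + alt = 30130.2230 km
Law of sines in the satellite / Earth-center / ground-point triangle:
  sin(nadir)/R_E = sin(90 + el)/r  =>  cos(el) = (r/R_E)*sin(nadir)
cos(el) = (30130.2230 / 6371.0000) * sin(4.7 deg) = 0.3875099
el = arccos(0.3875099) = 67.2004 deg
(Earth-central angle = 90 - nadir - el = 18.0996 deg)

67.2004 degrees


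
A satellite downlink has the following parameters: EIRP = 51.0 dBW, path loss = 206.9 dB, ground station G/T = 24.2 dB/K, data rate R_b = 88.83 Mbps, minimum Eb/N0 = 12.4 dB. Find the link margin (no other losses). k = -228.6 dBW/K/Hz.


C/N0 = EIRP - FSPL + G/T - k = 51.0 - 206.9 + 24.2 - (-228.6)
C/N0 = 96.9000 dB-Hz
R_b = 88.83 Mbps = 8.883e+07 bps -> 10*log10(R_b) = 79.4856 dB-Hz
Eb/N0 = C/N0 - 10*log10(R_b) = 96.9000 - 79.4856 = 17.4144 dB
Margin = Eb/N0 - Eb/N0_req = 17.4144 - 12.4 = 5.0144 dB (link closes)

5.0144 dB


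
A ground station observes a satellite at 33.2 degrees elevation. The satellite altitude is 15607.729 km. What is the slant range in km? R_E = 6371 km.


h = 15607.729 km, el = 33.2 deg
d = -R_E*sin(el) + sqrt((R_E*sin(el))^2 + 2*R_E*h + h^2)
d = -6371.0000*sin(0.5794493) + sqrt((6371.0000*0.5475632)^2 + 2*6371.0000*15607.729 + 15607.729^2)
d = 17833.8736 km

17833.8736 km


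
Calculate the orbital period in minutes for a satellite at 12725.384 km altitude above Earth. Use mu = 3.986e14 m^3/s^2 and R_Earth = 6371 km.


r = 19096.3840 km = 1.9096384e+07 m
T = 2*pi*sqrt(r^3/mu) = 2*pi*sqrt(6.9639143e+21 / 3.986e14)
T = 26262.6127 s = 437.7102 min

437.7102 minutes


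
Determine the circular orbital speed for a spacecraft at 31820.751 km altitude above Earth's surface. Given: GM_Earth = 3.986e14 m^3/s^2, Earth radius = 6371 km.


r = R_E + alt = 6371.0 + 31820.751 = 38191.7510 km = 3.8191751e+07 m
v = sqrt(mu/r) = sqrt(3.986e14 / 3.8191751e+07) = 3230.6050 m/s = 3.2306 km/s

3.2306 km/s


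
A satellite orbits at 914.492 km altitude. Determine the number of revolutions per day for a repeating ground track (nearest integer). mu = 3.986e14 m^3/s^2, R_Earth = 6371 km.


r = 7.285492e+06 m
T = 2*pi*sqrt(r^3/mu) = 6188.7017 s = 103.1450 min
revs/day = 1440 / 103.1450 = 13.9609
Rounded: 14 revolutions per day

14 revolutions per day


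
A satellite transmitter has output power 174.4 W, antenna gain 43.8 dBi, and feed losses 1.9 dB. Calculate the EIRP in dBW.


Pt = 174.4 W = 22.4155 dBW
EIRP = Pt_dBW + Gt - losses = 22.4155 + 43.8 - 1.9 = 64.3155 dBW

64.3155 dBW


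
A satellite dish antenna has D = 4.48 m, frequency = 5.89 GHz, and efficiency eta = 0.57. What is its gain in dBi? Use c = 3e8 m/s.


lambda = c/f = 3e8 / 5.89e+09 = 0.05093379 m
G = eta*(pi*D/lambda)^2 = 0.57*(pi*4.48/0.05093379)^2
G = 43522.9886 (linear)
G = 10*log10(43522.9886) = 46.3872 dBi

46.3872 dBi


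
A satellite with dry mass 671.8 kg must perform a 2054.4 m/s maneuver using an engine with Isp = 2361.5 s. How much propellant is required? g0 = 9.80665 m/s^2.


ve = Isp * g0 = 2361.5 * 9.80665 = 23158.403975 m/s
mass ratio = exp(dv/ve) = exp(2054.4/23158.403975) = 1.09276456
m_prop = m_dry * (mr - 1) = 671.8 * (1.09276456 - 1)
m_prop = 62.3192 kg

62.3192 kg


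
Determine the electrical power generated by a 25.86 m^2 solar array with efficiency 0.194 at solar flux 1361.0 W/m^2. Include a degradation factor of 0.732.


P = area * eta * S * degradation
P = 25.86 * 0.194 * 1361.0 * 0.732
P = 4998.0369 W

4998.0369 W


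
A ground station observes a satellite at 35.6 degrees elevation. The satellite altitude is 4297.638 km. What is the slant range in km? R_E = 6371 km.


h = 4297.638 km, el = 35.6 deg
d = -R_E*sin(el) + sqrt((R_E*sin(el))^2 + 2*R_E*h + h^2)
d = -6371.0000*sin(0.6213372) + sqrt((6371.0000*0.582123)^2 + 2*6371.0000*4297.638 + 4297.638^2)
d = 5617.8530 km

5617.8530 km


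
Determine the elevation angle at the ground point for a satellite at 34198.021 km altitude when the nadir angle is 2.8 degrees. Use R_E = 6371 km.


r = R_E + alt = 40569.0210 km
Law of sines in the satellite / Earth-center / ground-point triangle:
  sin(nadir)/R_E = sin(90 + el)/r  =>  cos(el) = (r/R_E)*sin(nadir)
cos(el) = (40569.0210 / 6371.0000) * sin(2.8 deg) = 0.3110638
el = arccos(0.3110638) = 71.8766 deg
(Earth-central angle = 90 - nadir - el = 15.3234 deg)

71.8766 degrees


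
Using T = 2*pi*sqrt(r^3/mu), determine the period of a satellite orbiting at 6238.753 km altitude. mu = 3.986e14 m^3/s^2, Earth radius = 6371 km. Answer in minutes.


r = 12609.7530 km = 1.2609753e+07 m
T = 2*pi*sqrt(r^3/mu) = 2*pi*sqrt(2.0050248e+21 / 3.986e14)
T = 14091.9499 s = 234.8658 min

234.8658 minutes


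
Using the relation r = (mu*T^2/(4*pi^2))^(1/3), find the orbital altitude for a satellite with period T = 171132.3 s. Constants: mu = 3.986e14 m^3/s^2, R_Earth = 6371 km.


T = 171132.3 s
r = (mu*T^2/(4*pi^2))^(1/3) = (3.986e14 * 171132.3^2 / (4*pi^2))^(1/3)
r = 6.6621414e+07 m = 66621.4137 km
alt = r - R_E = 66621.4137 - 6371 = 60250.4137 km

60250.4137 km


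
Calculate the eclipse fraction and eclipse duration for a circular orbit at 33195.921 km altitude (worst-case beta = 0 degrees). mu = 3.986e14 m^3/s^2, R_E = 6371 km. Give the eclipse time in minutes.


r = 39566.9210 km
T = 1305.4443 min
Eclipse fraction = arcsin(R_E/r)/pi = arcsin(6371.0000/39566.9210)/pi
= arcsin(0.1610183)/pi = 0.05147783
Eclipse duration = 0.05147783 * 1305.4443 = 67.2014 min

67.2014 minutes


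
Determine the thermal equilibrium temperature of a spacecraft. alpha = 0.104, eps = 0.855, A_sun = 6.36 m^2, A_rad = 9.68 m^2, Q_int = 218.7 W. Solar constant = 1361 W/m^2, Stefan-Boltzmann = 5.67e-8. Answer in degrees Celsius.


Numerator = alpha*S*A_sun + Q_int = 0.104*1361*6.36 + 218.7 = 1118.9198 W
Denominator = eps*sigma*A_rad = 0.855*5.67e-8*9.68 = 4.6927188e-07 W/K^4
T^4 = 2.3843744e+09 K^4
T = 220.9752 K = -52.1748 C

-52.1748 degrees Celsius


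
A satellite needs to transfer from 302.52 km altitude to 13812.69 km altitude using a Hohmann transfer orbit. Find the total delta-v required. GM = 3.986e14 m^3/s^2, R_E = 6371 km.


r1 = 6673.5200 km = 6.67352e+06 m
r2 = 20183.6900 km = 2.018369e+07 m
dv1 = sqrt(mu/r1)*(sqrt(2*r2/(r1+r2)) - 1) = 1746.5018 m/s
dv2 = sqrt(mu/r2)*(1 - sqrt(2*r1/(r1+r2))) = 1311.1582 m/s
total dv = |dv1| + |dv2| = 1746.5018 + 1311.1582 = 3057.6600 m/s = 3.0577 km/s

3.0577 km/s


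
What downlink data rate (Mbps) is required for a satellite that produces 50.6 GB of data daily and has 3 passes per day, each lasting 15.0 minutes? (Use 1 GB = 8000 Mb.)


total contact time = 3 * 15.0 * 60 = 2700.0000 s
data = 50.6 GB = 404800.0000 Mb
rate = 404800.0000 / 2700.0000 = 149.9259 Mbps

149.9259 Mbps


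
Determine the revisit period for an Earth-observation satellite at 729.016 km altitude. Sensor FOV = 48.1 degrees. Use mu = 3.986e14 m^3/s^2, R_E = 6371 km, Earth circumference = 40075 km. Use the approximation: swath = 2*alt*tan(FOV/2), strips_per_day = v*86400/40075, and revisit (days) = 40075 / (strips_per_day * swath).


swath = 2*729.016*tan(0.4197517) = 650.6829 km
v = sqrt(mu/r) = 7492.7110 m/s = 7.4927 km/s
strips/day = v*86400/40075 = 7.4927*86400/40075 = 16.1540
coverage/day = strips * swath = 16.1540 * 650.6829 = 10511.1095 km
revisit = 40075 / 10511.1095 = 3.8126 days

3.8126 days


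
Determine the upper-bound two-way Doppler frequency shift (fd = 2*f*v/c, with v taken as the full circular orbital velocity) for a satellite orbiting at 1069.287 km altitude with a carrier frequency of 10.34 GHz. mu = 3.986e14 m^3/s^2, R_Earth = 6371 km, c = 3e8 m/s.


r = 7.440287e+06 m
v = sqrt(mu/r) = 7319.3717 m/s (worst-case radial velocity)
f = 10.34 GHz = 1.034e+10 Hz
fd = 2*f*v/c = 2*1.034e+10*7319.3717/3.0e+08
fd = 504548.6898 Hz

504548.6898 Hz


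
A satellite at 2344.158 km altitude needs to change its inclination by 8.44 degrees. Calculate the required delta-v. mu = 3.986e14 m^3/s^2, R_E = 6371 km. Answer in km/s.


r = 8715.1580 km = 8.715158e+06 m
V = sqrt(mu/r) = 6762.8696 m/s
di = 8.44 deg = 0.1473058 rad
dV = 2*V*sin(di/2) = 2*6762.8696*sin(0.07365289)
dV = 995.3094 m/s = 0.9953094 km/s

0.9953 km/s


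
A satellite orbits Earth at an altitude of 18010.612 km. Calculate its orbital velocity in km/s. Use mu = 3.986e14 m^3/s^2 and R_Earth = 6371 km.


r = R_E + alt = 6371.0 + 18010.612 = 24381.6120 km = 2.4381612e+07 m
v = sqrt(mu/r) = sqrt(3.986e14 / 2.4381612e+07) = 4043.3137 m/s = 4.0433 km/s

4.0433 km/s


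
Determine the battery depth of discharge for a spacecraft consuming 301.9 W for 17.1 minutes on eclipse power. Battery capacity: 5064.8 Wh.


E_used = P * t / 60 = 301.9 * 17.1 / 60 = 86.0415 Wh
DOD = E_used / E_total * 100 = 86.0415 / 5064.8 * 100
DOD = 1.6988 %

1.6988 %


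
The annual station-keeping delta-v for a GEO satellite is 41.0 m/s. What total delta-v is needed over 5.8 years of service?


dV = rate * years = 41.0 * 5.8
dV = 237.8000 m/s

237.8000 m/s


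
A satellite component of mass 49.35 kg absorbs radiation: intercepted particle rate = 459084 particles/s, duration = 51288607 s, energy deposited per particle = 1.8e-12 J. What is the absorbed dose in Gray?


Total energy deposited = rate * time * E_per
  = 459084 * 51288607 * 1.8e-12 = 42.3824 J
Dose = E_total / mass = 42.3824 / 49.35
Dose = 0.8588126 Gy

0.8588 Gy


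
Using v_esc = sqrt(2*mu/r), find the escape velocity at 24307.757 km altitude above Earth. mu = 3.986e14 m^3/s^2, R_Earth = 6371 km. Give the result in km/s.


r = 6371.0 + 24307.757 = 30678.7570 km = 3.0678757e+07 m
v_esc = sqrt(2*mu/r) = sqrt(2*3.986e14 / 3.0678757e+07)
v_esc = 5097.5884 m/s = 5.0976 km/s

5.0976 km/s


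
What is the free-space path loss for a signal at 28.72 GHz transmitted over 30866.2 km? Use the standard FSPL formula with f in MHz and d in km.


f = 28.72 GHz = 28720.0000 MHz
d = 30866.2 km
FSPL = 32.44 + 20*log10(28720.0000) + 20*log10(30866.2)
FSPL = 32.44 + 89.1637 + 89.7897
FSPL = 211.3934 dB

211.3934 dB


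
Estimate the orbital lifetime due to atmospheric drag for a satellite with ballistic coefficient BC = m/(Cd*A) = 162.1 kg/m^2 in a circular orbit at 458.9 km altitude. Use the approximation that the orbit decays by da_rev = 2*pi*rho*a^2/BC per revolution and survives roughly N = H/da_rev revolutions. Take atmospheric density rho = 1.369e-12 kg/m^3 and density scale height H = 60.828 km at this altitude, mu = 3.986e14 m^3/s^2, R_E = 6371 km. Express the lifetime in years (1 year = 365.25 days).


a = R_E + alt = 6829.9000 km = 6.8299e+06 m
da_rev = 2*pi*rho*a^2/BC = 2*pi*1.369e-12*(6.8299e+06)^2/162.1 = 2.475307 m per revolution
N = H/da_rev = 60828.0000 m / 2.475307 m = 24573.9260 revolutions
P = 2*pi*sqrt(a^3/mu) = 5617.3662 s
lifetime = N*P = 24573.9260 * 5617.3662 = 1.3804074e+08 s = 1597.6938 days
years = 1597.6938 / 365.25 = 4.3742 years

4.3742 years


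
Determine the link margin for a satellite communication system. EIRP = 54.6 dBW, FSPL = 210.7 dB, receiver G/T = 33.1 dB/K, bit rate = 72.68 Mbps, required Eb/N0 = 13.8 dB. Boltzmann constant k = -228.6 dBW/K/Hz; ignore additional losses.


C/N0 = EIRP - FSPL + G/T - k = 54.6 - 210.7 + 33.1 - (-228.6)
C/N0 = 105.6000 dB-Hz
R_b = 72.68 Mbps = 7.268e+07 bps -> 10*log10(R_b) = 78.6141 dB-Hz
Eb/N0 = C/N0 - 10*log10(R_b) = 105.6000 - 78.6141 = 26.9859 dB
Margin = Eb/N0 - Eb/N0_req = 26.9859 - 13.8 = 13.1859 dB (link closes)

13.1859 dB


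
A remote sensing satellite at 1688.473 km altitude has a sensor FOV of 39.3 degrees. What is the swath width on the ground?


FOV = 39.3 deg = 0.6859144 rad
swath = 2 * alt * tan(FOV/2) = 2 * 1688.473 * tan(0.3429572)
swath = 2 * 1688.473 * 0.3570676
swath = 1205.7980 km

1205.7980 km


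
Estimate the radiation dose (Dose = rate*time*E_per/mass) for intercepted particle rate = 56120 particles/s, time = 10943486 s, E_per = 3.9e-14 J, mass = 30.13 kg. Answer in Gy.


Total energy deposited = rate * time * E_per
  = 56120 * 10943486 * 3.9e-14 = 0.02395179 J
Dose = E_total / mass = 0.02395179 / 30.13
Dose = 7.9494819e-04 Gy

7.9495e-04 Gy


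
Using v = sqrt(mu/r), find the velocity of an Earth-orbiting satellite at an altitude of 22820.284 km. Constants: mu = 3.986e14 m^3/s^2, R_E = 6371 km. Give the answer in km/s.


r = R_E + alt = 6371.0 + 22820.284 = 29191.2840 km = 2.9191284e+07 m
v = sqrt(mu/r) = sqrt(3.986e14 / 2.9191284e+07) = 3695.2349 m/s = 3.6952 km/s

3.6952 km/s


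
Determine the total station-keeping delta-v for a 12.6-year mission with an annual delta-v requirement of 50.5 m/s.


dV = rate * years = 50.5 * 12.6
dV = 636.3000 m/s

636.3000 m/s


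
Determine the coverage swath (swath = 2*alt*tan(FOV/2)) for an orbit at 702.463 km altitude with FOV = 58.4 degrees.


FOV = 58.4 deg = 1.0193 rad
swath = 2 * alt * tan(FOV/2) = 2 * 702.463 * tan(0.5096361)
swath = 2 * 702.463 * 0.5588811
swath = 785.1866 km

785.1866 km


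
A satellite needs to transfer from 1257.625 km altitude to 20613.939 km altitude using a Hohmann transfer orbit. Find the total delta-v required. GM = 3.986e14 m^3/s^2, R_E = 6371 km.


r1 = 7628.6250 km = 7.628625e+06 m
r2 = 26984.9390 km = 2.6984939e+07 m
dv1 = sqrt(mu/r1)*(sqrt(2*r2/(r1+r2)) - 1) = 1797.6015 m/s
dv2 = sqrt(mu/r2)*(1 - sqrt(2*r1/(r1+r2))) = 1291.6717 m/s
total dv = |dv1| + |dv2| = 1797.6015 + 1291.6717 = 3089.2732 m/s = 3.0893 km/s

3.0893 km/s


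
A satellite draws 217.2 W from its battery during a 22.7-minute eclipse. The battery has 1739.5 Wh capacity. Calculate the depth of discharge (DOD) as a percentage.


E_used = P * t / 60 = 217.2 * 22.7 / 60 = 82.1740 Wh
DOD = E_used / E_total * 100 = 82.1740 / 1739.5 * 100
DOD = 4.7240 %

4.7240 %


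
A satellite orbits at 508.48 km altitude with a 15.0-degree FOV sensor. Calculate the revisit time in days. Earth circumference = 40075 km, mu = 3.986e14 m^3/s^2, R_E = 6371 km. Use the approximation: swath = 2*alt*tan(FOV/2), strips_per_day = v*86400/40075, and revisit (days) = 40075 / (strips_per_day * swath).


swath = 2*508.48*tan(0.1308997) = 133.8853 km
v = sqrt(mu/r) = 7611.8609 m/s = 7.6119 km/s
strips/day = v*86400/40075 = 7.6119*86400/40075 = 16.4108
coverage/day = strips * swath = 16.4108 * 133.8853 = 2197.1718 km
revisit = 40075 / 2197.1718 = 18.2394 days

18.2394 days


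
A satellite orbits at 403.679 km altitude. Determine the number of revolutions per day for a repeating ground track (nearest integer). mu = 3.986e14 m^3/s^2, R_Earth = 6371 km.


r = 6.774679e+06 m
T = 2*pi*sqrt(r^3/mu) = 5549.3780 s = 92.4896 min
revs/day = 1440 / 92.4896 = 15.5693
Rounded: 16 revolutions per day

16 revolutions per day


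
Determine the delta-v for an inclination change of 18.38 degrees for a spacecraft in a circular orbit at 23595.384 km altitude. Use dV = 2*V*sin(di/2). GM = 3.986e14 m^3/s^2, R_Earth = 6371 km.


r = 29966.3840 km = 2.9966384e+07 m
V = sqrt(mu/r) = 3647.1320 m/s
di = 18.38 deg = 0.3207915 rad
dV = 2*V*sin(di/2) = 2*3647.1320*sin(0.1603958)
dV = 1164.9588 m/s = 1.1650 km/s

1.1650 km/s


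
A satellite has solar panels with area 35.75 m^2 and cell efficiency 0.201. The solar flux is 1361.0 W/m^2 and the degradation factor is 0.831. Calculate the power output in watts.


P = area * eta * S * degradation
P = 35.75 * 0.201 * 1361.0 * 0.831
P = 8127.0186 W

8127.0186 W


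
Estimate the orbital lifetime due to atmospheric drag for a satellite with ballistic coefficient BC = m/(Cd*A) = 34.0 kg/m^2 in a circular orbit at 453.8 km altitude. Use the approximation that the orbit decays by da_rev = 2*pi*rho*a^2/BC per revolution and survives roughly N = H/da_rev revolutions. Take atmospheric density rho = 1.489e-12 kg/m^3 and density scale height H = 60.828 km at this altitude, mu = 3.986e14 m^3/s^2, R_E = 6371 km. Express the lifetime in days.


a = R_E + alt = 6824.8000 km = 6.8248e+06 m
da_rev = 2*pi*rho*a^2/BC = 2*pi*1.489e-12*(6.8248e+06)^2/34.0 = 12.816679 m per revolution
N = H/da_rev = 60828.0000 m / 12.816679 m = 4746.0032 revolutions
P = 2*pi*sqrt(a^3/mu) = 5611.0755 s
lifetime = N*P = 4746.0032 * 5611.0755 = 2.6630183e+07 s = 308.2197 days

308.2197 days


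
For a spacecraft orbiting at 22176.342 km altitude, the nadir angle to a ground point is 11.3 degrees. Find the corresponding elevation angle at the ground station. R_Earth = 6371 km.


r = R_E + alt = 28547.3420 km
Law of sines in the satellite / Earth-center / ground-point triangle:
  sin(nadir)/R_E = sin(90 + el)/r  =>  cos(el) = (r/R_E)*sin(nadir)
cos(el) = (28547.3420 / 6371.0000) * sin(11.3 deg) = 0.8780006
el = arccos(0.8780006) = 28.5979 deg
(Earth-central angle = 90 - nadir - el = 50.1021 deg)

28.5979 degrees


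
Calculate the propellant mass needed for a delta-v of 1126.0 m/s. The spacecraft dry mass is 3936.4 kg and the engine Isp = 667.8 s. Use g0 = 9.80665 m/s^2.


ve = Isp * g0 = 667.8 * 9.80665 = 6548.880870 m/s
mass ratio = exp(dv/ve) = exp(1126.0/6548.880870) = 1.18760393
m_prop = m_dry * (mr - 1) = 3936.4 * (1.18760393 - 1)
m_prop = 738.4841 kg

738.4841 kg


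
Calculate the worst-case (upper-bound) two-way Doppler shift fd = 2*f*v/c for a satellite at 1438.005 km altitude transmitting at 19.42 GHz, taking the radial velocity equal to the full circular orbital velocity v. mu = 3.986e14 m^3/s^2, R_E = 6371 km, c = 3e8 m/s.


r = 7.809005e+06 m
v = sqrt(mu/r) = 7144.4828 m/s (worst-case radial velocity)
f = 19.42 GHz = 1.942e+10 Hz
fd = 2*f*v/c = 2*1.942e+10*7144.4828/3.0e+08
fd = 924972.3768 Hz

924972.3768 Hz


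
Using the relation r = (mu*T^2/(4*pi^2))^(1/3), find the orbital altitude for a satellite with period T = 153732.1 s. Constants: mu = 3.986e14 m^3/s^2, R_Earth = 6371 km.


T = 153732.1 s
r = (mu*T^2/(4*pi^2))^(1/3) = (3.986e14 * 153732.1^2 / (4*pi^2))^(1/3)
r = 6.2025303e+07 m = 62025.3027 km
alt = r - R_E = 62025.3027 - 6371 = 55654.3027 km

55654.3027 km


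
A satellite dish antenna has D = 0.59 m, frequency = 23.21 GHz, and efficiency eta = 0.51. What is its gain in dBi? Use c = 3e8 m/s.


lambda = c/f = 3e8 / 2.321e+10 = 0.01292546 m
G = eta*(pi*D/lambda)^2 = 0.51*(pi*0.59/0.01292546)^2
G = 10487.7353 (linear)
G = 10*log10(10487.7353) = 40.2068 dBi

40.2068 dBi


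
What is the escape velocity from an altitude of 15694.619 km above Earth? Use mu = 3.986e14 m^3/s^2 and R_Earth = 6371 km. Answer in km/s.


r = 6371.0 + 15694.619 = 22065.6190 km = 2.2065619e+07 m
v_esc = sqrt(2*mu/r) = sqrt(2*3.986e14 / 2.2065619e+07)
v_esc = 6010.7074 m/s = 6.0107 km/s

6.0107 km/s


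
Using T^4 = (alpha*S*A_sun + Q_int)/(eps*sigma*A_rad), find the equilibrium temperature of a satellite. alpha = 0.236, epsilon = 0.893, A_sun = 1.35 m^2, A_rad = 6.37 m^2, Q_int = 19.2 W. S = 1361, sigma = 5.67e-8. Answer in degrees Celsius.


Numerator = alpha*S*A_sun + Q_int = 0.236*1361*1.35 + 19.2 = 452.8146 W
Denominator = eps*sigma*A_rad = 0.893*5.67e-8*6.37 = 3.2253285e-07 W/K^4
T^4 = 1.4039333e+09 K^4
T = 193.5694 K = -79.5806 C

-79.5806 degrees Celsius


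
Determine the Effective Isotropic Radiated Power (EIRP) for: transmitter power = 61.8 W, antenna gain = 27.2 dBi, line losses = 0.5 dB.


Pt = 61.8 W = 17.9099 dBW
EIRP = Pt_dBW + Gt - losses = 17.9099 + 27.2 - 0.5 = 44.6099 dBW

44.6099 dBW


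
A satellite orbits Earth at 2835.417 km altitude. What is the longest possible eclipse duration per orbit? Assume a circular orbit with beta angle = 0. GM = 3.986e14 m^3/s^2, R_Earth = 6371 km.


r = 9206.4170 km
T = 146.5197 min
Eclipse fraction = arcsin(R_E/r)/pi = arcsin(6371.0000/9206.4170)/pi
= arcsin(0.6920173)/pi = 0.2432778
Eclipse duration = 0.2432778 * 146.5197 = 35.6450 min

35.6450 minutes


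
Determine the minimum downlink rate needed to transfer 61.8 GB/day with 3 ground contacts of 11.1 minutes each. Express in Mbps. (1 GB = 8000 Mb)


total contact time = 3 * 11.1 * 60 = 1998.0000 s
data = 61.8 GB = 494400.0000 Mb
rate = 494400.0000 / 1998.0000 = 247.4474 Mbps

247.4474 Mbps


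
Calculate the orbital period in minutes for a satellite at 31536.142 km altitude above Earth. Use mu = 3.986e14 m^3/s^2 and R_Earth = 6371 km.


r = 37907.1420 km = 3.7907142e+07 m
T = 2*pi*sqrt(r^3/mu) = 2*pi*sqrt(5.4470721e+22 / 3.986e14)
T = 73450.1665 s = 1224.1694 min

1224.1694 minutes


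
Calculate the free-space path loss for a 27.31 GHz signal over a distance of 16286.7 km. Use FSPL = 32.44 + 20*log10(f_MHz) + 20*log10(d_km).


f = 27.31 GHz = 27310.0000 MHz
d = 16286.7 km
FSPL = 32.44 + 20*log10(27310.0000) + 20*log10(16286.7)
FSPL = 32.44 + 88.7264 + 84.2367
FSPL = 205.4031 dB

205.4031 dB


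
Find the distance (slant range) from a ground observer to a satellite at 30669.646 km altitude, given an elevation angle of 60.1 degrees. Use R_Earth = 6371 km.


h = 30669.646 km, el = 60.1 deg
d = -R_E*sin(el) + sqrt((R_E*sin(el))^2 + 2*R_E*h + h^2)
d = -6371.0000*sin(1.0489) + sqrt((6371.0000*0.8668967)^2 + 2*6371.0000*30669.646 + 30669.646^2)
d = 31381.2463 km

31381.2463 km
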